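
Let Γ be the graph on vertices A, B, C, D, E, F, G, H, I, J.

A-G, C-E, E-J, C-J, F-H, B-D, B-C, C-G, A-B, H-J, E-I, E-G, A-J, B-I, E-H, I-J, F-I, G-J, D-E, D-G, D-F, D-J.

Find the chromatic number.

4

C, E, G, J are pairwise adjacent (a clique of size 4), so at least 4 colors are needed.
A valid assignment using 4 colors: A=blue, B=red, C=yellow, D=yellow, E=blue, F=red, G=green, H=green, I=green, J=red. No two adjacent vertices share a color.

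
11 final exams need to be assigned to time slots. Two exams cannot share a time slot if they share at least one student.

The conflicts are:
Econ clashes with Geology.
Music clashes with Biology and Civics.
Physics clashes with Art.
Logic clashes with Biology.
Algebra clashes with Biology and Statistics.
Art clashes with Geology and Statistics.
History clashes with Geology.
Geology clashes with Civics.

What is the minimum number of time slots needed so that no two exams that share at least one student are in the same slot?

The cycle Music-Biology-Algebra-Statistics-Art-Geology-Civics-Music has odd length 7, so it cannot be 2-colored; at least 3 time slots are needed.
3 time slots suffice: Econ=2, Music=3, Physics=1, Logic=2, Algebra=2, Art=2, Biology=1, History=2, Geology=1, Statistics=1, Civics=2. Each listed conflict is separated.

3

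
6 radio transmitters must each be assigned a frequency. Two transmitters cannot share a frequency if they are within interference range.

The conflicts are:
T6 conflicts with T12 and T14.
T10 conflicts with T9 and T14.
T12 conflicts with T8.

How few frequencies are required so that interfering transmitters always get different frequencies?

2

T6 and T14 conflict, so at least 2 frequencies are needed.
2 frequencies suffice: frequency 1 → {T6, T10, T8}; frequency 2 → {T9, T12, T14}. Every pair that conflicts lands in different frequencies.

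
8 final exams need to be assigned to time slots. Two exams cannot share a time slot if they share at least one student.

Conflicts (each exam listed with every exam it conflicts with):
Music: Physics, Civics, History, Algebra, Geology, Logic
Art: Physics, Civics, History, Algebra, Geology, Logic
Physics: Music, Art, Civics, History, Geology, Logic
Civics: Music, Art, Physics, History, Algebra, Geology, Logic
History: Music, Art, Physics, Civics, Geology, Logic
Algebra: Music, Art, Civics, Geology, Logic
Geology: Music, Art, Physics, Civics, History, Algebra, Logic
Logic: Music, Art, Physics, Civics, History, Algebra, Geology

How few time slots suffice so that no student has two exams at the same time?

6

Music, Physics, Civics, History, Geology, Logic all conflict with each other, so at least 6 time slots are needed.
A valid assignment using 6 time slots: Music=5, Art=5, Physics=6, Civics=1, History=4, Algebra=4, Geology=2, Logic=3. Every pair that conflicts lands in different time slots.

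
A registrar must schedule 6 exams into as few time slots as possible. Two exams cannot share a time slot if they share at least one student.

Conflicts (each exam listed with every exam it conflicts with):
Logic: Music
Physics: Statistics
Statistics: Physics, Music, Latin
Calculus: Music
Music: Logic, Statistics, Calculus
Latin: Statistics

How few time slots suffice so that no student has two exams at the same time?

Logic and Music conflict, so at least 2 time slots are needed.
A valid assignment using 2 time slots: Logic=2, Physics=1, Statistics=2, Calculus=2, Music=1, Latin=1. No two conflicting exams share a time slot.

2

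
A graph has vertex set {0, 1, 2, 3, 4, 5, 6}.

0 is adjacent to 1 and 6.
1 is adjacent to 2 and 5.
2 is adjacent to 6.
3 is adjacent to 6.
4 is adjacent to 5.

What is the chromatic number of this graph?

2

1 and 5 are adjacent, so at least 2 colors are needed.
2 colors suffice: color a → {1, 4, 6}; color b → {0, 2, 3, 5}. Each edge has distinct colors on its endpoints.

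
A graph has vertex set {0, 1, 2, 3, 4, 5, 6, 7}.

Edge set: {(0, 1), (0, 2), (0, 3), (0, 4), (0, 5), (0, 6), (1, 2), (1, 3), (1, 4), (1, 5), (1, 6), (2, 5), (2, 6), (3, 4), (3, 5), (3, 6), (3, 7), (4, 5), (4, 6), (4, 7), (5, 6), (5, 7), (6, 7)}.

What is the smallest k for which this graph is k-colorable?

6

0, 1, 3, 4, 5, 6 are mutually adjacent (a clique of size 6), so at least 6 colors are needed.
A valid assignment using 6 colors: 0=green, 1=yellow, 2=purple, 3=orange, 4=purple, 5=red, 6=blue, 7=green. Each edge has distinct colors on its endpoints.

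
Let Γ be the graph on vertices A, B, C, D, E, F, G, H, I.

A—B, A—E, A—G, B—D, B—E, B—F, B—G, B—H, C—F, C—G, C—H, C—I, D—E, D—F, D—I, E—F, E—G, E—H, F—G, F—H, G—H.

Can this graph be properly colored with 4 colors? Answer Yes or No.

B, E, F, G, H are pairwise adjacent (a clique of size 5), so at least 5 colors are needed.
So 4 colors are not enough.

No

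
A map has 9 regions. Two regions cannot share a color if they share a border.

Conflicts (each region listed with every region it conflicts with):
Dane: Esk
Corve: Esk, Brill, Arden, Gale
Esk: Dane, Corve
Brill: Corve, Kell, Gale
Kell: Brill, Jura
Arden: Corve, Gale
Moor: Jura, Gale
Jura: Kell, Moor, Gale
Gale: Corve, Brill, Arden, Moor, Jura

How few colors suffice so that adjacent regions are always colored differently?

Corve, Brill, Gale all conflict with each other, so at least 3 colors are needed.
3 colors suffice: color 1 → {Esk, Kell, Gale}; color 2 → {Dane, Corve, Jura}; color 3 → {Brill, Arden, Moor}. No two conflicting regions share a color.

3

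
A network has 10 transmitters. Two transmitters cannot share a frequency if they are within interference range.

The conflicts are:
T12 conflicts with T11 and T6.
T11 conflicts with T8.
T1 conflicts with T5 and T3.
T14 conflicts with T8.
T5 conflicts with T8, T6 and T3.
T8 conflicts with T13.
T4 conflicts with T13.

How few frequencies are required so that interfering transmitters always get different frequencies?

T1, T5, T3 are mutually in conflict, so at least 3 frequencies are needed.
A valid assignment using 3 frequencies: T12=2, T11=1, T1=3, T14=1, T5=1, T8=2, T4=2, T6=3, T3=2, T13=1. Each listed conflict is separated.

3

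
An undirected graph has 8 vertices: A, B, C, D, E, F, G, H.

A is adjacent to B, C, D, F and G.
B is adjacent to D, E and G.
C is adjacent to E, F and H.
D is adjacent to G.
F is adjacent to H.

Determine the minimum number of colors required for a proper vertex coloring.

4

A, B, D, G are mutually adjacent (a clique of size 4), so at least 4 colors are needed.
4 colors suffice: color red → {A, E, H}; color blue → {B, C}; color green → {D, F}; color yellow → {G}. No two adjacent vertices share a color.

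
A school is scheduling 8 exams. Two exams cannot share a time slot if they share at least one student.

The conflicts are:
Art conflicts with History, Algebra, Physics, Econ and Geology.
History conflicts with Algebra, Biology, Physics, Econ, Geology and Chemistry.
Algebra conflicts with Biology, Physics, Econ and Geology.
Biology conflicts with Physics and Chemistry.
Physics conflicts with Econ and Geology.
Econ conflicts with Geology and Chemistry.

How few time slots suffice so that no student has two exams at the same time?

Art, History, Algebra, Physics, Econ, Geology pairwise conflict, so at least 6 time slots are needed.
A valid assignment using 6 time slots: Art=5, History=1, Algebra=3, Biology=4, Physics=2, Econ=4, Geology=6, Chemistry=2. Each listed conflict is separated.

6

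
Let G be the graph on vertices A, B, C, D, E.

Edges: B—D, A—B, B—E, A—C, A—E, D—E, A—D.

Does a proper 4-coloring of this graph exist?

Yes

The chromatic number is 4. A, B, D, E are pairwise adjacent (a clique of size 4), so at least 4 colors are needed.
A valid assignment using 4 colors: A=red, B=blue, C=blue, D=yellow, E=green.
That is already a proper 4-coloring.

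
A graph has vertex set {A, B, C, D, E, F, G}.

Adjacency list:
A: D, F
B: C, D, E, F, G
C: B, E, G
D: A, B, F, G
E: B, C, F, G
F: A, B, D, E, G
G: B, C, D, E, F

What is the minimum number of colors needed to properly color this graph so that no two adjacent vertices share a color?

4

B, C, E, G are pairwise adjacent (a clique of size 4), so at least 4 colors are needed.
4 colors suffice: A=1, B=1, C=2, D=4, E=4, F=2, G=3. Each edge has distinct colors on its endpoints.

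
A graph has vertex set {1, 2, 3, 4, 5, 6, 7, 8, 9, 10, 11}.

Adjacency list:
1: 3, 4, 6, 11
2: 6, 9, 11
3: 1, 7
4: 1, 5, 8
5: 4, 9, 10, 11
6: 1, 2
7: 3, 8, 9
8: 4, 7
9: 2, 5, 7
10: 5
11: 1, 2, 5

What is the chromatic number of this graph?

The cycle 7-9-5-4-8-7 has odd length 5, so it cannot be 2-colored; at least 3 colors are needed.
3 colors suffice: color a → {1, 2, 5, 7}; color b → {3, 4, 6, 9, 10, 11}; color c → {8}. No two adjacent vertices share a color.

3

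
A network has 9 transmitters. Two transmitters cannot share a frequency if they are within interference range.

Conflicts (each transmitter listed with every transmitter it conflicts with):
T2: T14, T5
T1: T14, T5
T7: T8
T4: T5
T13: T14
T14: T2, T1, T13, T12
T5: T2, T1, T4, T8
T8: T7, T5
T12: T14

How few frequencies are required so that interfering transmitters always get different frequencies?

T13 and T14 conflict, so at least 2 frequencies are needed.
2 frequencies suffice: frequency 1 → {T7, T14, T5}; frequency 2 → {T2, T1, T4, T13, T8, T12}. Each listed conflict is separated.

2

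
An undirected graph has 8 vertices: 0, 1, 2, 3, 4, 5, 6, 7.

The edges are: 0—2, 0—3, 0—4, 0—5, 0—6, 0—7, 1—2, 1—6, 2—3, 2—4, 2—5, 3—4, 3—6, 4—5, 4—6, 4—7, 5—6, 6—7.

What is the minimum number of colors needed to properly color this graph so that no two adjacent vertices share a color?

4

0, 4, 6, 7 are mutually adjacent (a clique of size 4), so at least 4 colors are needed.
4 colors suffice: color red → {1, 4}; color blue → {0}; color green → {2, 6}; color yellow → {3, 5, 7}. Each edge has distinct colors on its endpoints.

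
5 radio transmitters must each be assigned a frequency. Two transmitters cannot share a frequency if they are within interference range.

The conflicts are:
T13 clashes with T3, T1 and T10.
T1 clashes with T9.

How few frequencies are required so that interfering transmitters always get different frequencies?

T13 and T1 conflict, so at least 2 frequencies are needed.
Using 2 frequencies: T13=1, T3=2, T1=2, T9=1, T10=2. Every pair that conflicts lands in different frequencies.

2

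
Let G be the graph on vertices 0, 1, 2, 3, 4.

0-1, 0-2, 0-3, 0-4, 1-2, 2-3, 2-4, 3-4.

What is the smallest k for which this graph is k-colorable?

0, 2, 3, 4 form a clique, so at least 4 colors are needed.
One proper 4-coloring: 0=blue, 1=green, 2=red, 3=yellow, 4=green. Each edge has distinct colors on its endpoints.

4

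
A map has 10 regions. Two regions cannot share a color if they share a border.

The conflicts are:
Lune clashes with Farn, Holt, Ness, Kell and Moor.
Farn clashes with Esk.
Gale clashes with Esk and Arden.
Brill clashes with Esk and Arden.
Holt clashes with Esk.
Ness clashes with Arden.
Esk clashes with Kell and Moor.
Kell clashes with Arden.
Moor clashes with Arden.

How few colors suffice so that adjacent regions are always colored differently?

2

Kell and Arden conflict, so at least 2 colors are needed.
2 colors suffice: color 1 → {Lune, Esk, Arden}; color 2 → {Farn, Gale, Brill, Holt, Ness, Kell, Moor}. Every pair that conflicts lands in different colors.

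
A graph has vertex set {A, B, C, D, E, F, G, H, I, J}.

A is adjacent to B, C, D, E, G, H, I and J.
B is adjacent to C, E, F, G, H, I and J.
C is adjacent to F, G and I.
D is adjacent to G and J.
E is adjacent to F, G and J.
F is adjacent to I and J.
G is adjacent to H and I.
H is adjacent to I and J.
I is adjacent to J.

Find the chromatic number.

A, B, C, G, I are mutually adjacent (a clique of size 5), so at least 5 colors are needed.
5 colors suffice: A=red, B=blue, C=purple, D=blue, E=green, F=red, G=yellow, H=purple, I=green, J=yellow. No two adjacent vertices share a color.

5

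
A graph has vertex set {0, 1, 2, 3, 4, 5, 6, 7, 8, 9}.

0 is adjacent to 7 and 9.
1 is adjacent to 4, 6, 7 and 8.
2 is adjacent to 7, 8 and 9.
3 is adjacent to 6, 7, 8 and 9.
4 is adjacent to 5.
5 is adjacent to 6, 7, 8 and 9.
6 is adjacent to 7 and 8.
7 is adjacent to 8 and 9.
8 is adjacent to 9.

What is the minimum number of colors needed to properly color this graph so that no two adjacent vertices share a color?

4

5, 7, 8, 9 are mutually adjacent (a clique of size 4), so at least 4 colors are needed.
4 colors suffice: color red → {4, 7}; color blue → {0, 8}; color green → {6, 9}; color yellow → {1, 2, 3, 5}. Every edge joins two different colors.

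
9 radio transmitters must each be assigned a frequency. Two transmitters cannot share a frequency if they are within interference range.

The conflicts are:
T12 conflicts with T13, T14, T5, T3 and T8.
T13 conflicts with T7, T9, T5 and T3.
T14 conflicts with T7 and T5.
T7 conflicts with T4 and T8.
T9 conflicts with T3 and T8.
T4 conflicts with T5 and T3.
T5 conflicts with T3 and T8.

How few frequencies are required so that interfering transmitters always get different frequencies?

T12, T13, T5, T3 are mutually in conflict, so at least 4 frequencies are needed.
A valid assignment using 4 frequencies: T12=3, T13=2, T14=2, T7=1, T9=1, T4=2, T5=1, T3=4, T8=2. Each listed conflict is separated.

4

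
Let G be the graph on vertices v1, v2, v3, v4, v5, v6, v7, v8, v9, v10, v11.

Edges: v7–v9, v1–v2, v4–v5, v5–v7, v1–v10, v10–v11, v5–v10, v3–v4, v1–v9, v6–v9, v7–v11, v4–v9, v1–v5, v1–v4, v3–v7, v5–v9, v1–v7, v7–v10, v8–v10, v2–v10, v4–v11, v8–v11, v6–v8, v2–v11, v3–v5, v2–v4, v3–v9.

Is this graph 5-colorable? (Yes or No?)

Yes

The chromatic number is 4. v3, v4, v5, v9 are mutually adjacent (a clique of size 4), so at least 4 colors are needed.
A valid assignment using 4 colors: v1=Y, v2=R, v3=Y, v4=B, v5=R, v6=B, v7=B, v8=R, v9=G, v10=G, v11=Y.
Since 5 ≥ 4, a proper 5-coloring certainly exists.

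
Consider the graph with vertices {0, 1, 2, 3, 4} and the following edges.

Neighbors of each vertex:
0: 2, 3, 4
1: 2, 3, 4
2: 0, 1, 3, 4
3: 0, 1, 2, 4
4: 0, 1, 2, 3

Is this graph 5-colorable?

The chromatic number is 4. 1, 2, 3, 4 are mutually adjacent (a clique of size 4), so at least 4 colors are needed.
4 colors suffice: 0=d, 1=d, 2=c, 3=a, 4=b.
Since 5 ≥ 4, a proper 5-coloring certainly exists.

Yes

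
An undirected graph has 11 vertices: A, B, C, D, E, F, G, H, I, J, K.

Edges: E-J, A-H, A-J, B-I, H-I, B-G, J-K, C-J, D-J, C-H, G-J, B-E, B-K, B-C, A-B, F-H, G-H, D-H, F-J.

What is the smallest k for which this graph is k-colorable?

E and J are adjacent, so at least 2 colors are needed.
One proper 2-coloring: A=blue, B=red, C=blue, D=blue, E=blue, F=blue, G=blue, H=red, I=blue, J=red, K=blue. Each edge has distinct colors on its endpoints.

2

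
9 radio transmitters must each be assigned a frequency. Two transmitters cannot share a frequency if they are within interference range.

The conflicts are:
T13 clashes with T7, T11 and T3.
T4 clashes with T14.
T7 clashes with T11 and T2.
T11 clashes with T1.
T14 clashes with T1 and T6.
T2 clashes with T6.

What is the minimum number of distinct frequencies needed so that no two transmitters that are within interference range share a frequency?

3

T13, T7, T11 all conflict with each other, so at least 3 frequencies are needed.
Using 3 frequencies: T13=1, T4=2, T7=2, T11=3, T14=1, T1=2, T3=2, T2=1, T6=2. Every pair that conflicts lands in different frequencies.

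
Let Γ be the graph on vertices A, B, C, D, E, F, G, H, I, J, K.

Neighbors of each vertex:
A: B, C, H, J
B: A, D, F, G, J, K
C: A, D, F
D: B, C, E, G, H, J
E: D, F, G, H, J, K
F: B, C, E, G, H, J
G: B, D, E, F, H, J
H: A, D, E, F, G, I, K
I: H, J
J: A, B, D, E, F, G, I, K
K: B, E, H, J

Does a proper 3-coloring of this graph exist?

D, E, G, J are mutually adjacent (a clique of size 4), so at least 4 colors are needed.
So 3 colors are not enough.

No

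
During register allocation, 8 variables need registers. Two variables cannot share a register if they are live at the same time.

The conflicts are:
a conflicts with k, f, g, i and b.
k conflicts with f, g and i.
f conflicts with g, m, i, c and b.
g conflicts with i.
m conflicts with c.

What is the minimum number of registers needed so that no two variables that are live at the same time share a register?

a, k, f, g, i all conflict with each other, so at least 5 registers are needed.
A valid assignment using 5 registers: a=2, k=3, f=1, g=4, m=3, i=5, c=2, b=3. Each listed conflict is separated.

5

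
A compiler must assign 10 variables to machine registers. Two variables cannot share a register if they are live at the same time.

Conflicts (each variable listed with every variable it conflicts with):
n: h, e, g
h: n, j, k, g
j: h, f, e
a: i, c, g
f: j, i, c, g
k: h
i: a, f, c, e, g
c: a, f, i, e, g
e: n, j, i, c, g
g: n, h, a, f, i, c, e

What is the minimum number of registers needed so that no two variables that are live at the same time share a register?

f, i, c, g all conflict with each other, so at least 4 registers are needed.
Using 4 registers: n=4, h=2, j=1, a=3, f=3, k=1, i=2, c=4, e=3, g=1. Each listed conflict is separated.

4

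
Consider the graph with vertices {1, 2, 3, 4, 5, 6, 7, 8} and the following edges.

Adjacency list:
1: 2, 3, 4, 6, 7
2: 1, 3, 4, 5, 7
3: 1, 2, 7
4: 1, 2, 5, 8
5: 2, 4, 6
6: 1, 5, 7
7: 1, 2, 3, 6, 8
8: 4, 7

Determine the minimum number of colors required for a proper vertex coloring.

4

1, 2, 3, 7 are mutually adjacent (a clique of size 4), so at least 4 colors are needed.
4 colors suffice: color red → {2, 6, 8}; color blue → {4, 7}; color green → {1, 5}; color yellow → {3}. No two adjacent vertices share a color.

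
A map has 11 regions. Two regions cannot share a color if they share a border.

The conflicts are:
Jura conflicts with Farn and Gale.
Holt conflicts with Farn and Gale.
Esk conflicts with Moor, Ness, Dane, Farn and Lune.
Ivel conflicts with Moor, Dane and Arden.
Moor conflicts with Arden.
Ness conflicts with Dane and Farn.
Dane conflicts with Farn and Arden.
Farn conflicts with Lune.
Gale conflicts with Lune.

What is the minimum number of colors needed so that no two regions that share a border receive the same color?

Esk, Ness, Dane, Farn are mutually in conflict, so at least 4 colors are needed.
A valid assignment using 4 colors: Jura=2, Holt=2, Esk=3, Ivel=3, Moor=2, Ness=4, Dane=2, Farn=1, Gale=1, Arden=1, Lune=2. Each listed conflict is separated.

4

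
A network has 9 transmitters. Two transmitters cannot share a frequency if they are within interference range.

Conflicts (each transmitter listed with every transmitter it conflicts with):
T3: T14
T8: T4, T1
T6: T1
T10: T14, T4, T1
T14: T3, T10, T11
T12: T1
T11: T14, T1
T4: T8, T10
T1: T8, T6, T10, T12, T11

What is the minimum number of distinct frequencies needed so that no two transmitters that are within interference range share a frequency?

2

T8 and T4 conflict, so at least 2 frequencies are needed.
2 frequencies suffice: T3=2, T8=2, T6=2, T10=2, T14=1, T12=2, T11=2, T4=1, T1=1. Each listed conflict is separated.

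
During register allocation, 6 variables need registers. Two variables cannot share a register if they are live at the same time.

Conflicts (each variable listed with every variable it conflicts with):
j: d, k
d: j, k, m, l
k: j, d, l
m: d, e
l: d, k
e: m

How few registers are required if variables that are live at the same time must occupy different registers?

3

d, k, l pairwise conflict, so at least 3 registers are needed.
3 registers suffice: register 1 → {d, e}; register 2 → {k, m}; register 3 → {j, l}. No two conflicting variables share a register.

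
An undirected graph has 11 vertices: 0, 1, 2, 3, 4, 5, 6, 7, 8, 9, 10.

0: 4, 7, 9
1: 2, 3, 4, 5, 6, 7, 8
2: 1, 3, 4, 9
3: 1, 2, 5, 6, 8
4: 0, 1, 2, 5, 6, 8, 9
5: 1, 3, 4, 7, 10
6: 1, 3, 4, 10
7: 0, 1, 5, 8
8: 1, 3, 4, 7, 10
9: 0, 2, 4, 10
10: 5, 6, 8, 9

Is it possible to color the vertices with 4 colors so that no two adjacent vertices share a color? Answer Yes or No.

Yes

The chromatic number is 3. 0, 4, 9 form a triangle, so at least 3 colors are needed.
3 colors suffice: color red → {3, 4, 7, 10}; color blue → {1, 9}; color green → {0, 2, 5, 6, 8}.
Since 4 ≥ 3, a proper 4-coloring certainly exists.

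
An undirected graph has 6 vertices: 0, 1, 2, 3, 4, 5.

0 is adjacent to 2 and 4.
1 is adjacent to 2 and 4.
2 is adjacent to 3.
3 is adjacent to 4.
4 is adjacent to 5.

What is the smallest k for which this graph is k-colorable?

0 and 2 are adjacent, so at least 2 colors are needed.
2 colors suffice: 0=b, 1=b, 2=a, 3=b, 4=a, 5=b. Every edge joins two different colors.

2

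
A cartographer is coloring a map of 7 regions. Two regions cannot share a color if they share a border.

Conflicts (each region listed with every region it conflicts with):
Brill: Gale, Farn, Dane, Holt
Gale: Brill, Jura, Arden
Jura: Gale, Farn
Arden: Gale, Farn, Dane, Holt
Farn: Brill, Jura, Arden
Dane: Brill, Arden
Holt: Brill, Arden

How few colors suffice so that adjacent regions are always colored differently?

2

Gale and Jura conflict, so at least 2 colors are needed.
2 colors suffice: Brill=1, Gale=2, Jura=1, Arden=1, Farn=2, Dane=2, Holt=2. Every pair that conflicts lands in different colors.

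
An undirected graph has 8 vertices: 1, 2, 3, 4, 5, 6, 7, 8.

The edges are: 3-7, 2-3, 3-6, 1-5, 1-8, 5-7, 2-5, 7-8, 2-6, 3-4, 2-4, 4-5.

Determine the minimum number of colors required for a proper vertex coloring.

2, 3, 6 form a triangle, so at least 3 colors are needed.
3 colors suffice: color a → {1, 2, 7}; color b → {3, 5, 8}; color c → {4, 6}. Each edge has distinct colors on its endpoints.

3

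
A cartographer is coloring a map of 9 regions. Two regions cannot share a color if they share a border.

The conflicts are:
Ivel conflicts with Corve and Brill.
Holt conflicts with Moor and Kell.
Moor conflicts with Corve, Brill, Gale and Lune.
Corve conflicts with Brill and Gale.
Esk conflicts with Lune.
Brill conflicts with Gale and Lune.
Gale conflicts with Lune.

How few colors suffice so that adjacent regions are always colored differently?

4

Moor, Corve, Brill, Gale all conflict with each other, so at least 4 colors are needed.
4 colors suffice: color 1 → {Holt, Esk, Brill}; color 2 → {Ivel, Moor, Kell}; color 3 → {Corve, Lune}; color 4 → {Gale}. Every pair that conflicts lands in different colors.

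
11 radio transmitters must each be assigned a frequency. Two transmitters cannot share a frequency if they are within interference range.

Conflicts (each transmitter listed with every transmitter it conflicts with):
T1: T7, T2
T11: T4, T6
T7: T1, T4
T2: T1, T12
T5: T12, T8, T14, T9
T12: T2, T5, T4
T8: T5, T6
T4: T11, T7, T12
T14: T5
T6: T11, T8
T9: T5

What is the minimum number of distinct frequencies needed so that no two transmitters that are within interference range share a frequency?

3

The cycle T1-T7-T4-T12-T2-T1 has odd length 5, so it cannot be 2-colored; at least 3 frequencies are needed.
3 frequencies suffice: frequency 1 → {T1, T5, T4, T6}; frequency 2 → {T11, T7, T12, T8, T14, T9}; frequency 3 → {T2}. No two conflicting transmitters share a frequency.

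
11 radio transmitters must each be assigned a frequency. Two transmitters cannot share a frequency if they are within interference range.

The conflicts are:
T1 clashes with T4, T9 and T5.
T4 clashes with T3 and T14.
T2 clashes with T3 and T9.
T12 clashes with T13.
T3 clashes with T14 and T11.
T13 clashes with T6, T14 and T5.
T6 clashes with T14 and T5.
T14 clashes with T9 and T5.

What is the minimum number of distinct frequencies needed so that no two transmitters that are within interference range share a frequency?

4

T13, T6, T14, T5 are mutually in conflict, so at least 4 frequencies are needed.
A valid assignment using 4 frequencies: T1=1, T4=3, T2=1, T12=1, T3=2, T13=2, T6=4, T14=1, T9=2, T11=1, T5=3. Each listed conflict is separated.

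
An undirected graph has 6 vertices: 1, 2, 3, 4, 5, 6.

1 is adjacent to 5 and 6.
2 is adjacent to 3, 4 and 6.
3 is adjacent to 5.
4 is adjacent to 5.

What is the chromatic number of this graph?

3

The cycle 5-1-6-2-3-5 has odd length 5, so it cannot be 2-colored; at least 3 colors are needed.
A valid assignment using 3 colors: 1=green, 2=red, 3=blue, 4=blue, 5=red, 6=blue. Each edge has distinct colors on its endpoints.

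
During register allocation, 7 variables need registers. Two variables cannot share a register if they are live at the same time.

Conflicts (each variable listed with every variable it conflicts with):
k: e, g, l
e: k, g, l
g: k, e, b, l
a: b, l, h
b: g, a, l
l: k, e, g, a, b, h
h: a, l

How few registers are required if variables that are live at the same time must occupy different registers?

k, e, g, l all conflict with each other, so at least 4 registers are needed.
4 registers suffice: k=4, e=3, g=2, a=2, b=3, l=1, h=3. Each listed conflict is separated.

4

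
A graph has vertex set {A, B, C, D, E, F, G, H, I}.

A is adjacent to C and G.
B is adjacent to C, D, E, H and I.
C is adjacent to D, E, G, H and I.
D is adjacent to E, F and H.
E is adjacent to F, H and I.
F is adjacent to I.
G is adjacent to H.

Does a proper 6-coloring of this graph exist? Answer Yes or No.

The chromatic number is 5. B, C, D, E, H form a clique, so at least 5 colors are needed.
5 colors suffice: color 1 → {C, F}; color 2 → {E, G}; color 3 → {A, B}; color 4 → {D, I}; color 5 → {H}.
Since 6 ≥ 5, a proper 6-coloring certainly exists.

Yes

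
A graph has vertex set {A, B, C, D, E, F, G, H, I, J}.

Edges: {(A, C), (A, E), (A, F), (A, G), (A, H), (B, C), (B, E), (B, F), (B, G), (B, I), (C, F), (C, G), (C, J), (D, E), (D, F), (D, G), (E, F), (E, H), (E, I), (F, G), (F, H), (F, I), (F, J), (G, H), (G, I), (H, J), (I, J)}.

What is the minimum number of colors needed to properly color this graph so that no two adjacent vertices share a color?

4

B, E, F, I form a clique, so at least 4 colors are needed.
4 colors suffice: color 1 → {F}; color 2 → {E, G, J}; color 3 → {C, D, H, I}; color 4 → {A, B}. No two adjacent vertices share a color.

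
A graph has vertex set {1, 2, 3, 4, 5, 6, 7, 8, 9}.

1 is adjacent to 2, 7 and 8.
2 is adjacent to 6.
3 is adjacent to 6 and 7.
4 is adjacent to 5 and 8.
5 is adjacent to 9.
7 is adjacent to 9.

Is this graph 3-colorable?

The chromatic number is 3. The cycle 3-6-2-1-7-3 has odd length 5, so it cannot be 2-colored; at least 3 colors are needed.
3 colors suffice: color a → {1, 4, 6, 9}; color b → {2, 5, 7, 8}; color c → {3}.
That is already a proper 3-coloring.

Yes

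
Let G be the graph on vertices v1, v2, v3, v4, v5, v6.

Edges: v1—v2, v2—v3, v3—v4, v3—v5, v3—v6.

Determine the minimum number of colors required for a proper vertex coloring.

2

v3 and v6 are adjacent, so at least 2 colors are needed.
2 colors suffice: v1=1, v2=2, v3=1, v4=2, v5=2, v6=2. No two adjacent vertices share a color.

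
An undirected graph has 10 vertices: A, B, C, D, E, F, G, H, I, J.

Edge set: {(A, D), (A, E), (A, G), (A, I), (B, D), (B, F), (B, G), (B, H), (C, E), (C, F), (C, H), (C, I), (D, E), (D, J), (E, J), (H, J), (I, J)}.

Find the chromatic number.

3

D, E, J are mutually adjacent, so at least 3 colors are needed.
3 colors suffice: A=1, B=1, C=1, D=3, E=2, F=2, G=2, H=2, I=2, J=1. Every edge joins two different colors.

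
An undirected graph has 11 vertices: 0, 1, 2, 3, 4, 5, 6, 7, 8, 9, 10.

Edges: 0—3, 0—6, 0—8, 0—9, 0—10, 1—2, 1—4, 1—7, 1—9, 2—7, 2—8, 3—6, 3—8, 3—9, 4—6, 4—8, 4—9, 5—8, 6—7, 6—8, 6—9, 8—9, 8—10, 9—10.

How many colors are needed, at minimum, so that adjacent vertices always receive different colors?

0, 3, 6, 8, 9 are mutually adjacent (a clique of size 5), so at least 5 colors are needed.
5 colors suffice: color a → {1, 8}; color b → {2, 5, 9}; color c → {6, 10}; color d → {0, 4, 7}; color e → {3}. Every edge joins two different colors.

5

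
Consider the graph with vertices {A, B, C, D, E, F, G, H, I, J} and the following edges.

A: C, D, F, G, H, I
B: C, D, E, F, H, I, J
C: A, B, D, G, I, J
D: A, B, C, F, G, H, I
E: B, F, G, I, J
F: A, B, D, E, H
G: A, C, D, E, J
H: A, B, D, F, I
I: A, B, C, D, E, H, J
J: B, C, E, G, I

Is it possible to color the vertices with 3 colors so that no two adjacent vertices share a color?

No

B, E, I, J are pairwise adjacent (a clique of size 4), so at least 4 colors are needed.
So 3 colors are not enough.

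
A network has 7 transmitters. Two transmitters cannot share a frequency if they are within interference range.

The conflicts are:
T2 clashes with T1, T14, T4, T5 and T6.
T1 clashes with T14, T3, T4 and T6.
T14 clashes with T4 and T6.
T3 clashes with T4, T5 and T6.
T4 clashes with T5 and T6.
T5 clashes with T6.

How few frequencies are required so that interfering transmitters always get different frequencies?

T2, T1, T14, T4, T6 all conflict with each other, so at least 5 frequencies are needed.
5 frequencies suffice: T2=4, T1=3, T14=5, T3=4, T4=2, T5=3, T6=1. No two conflicting transmitters share a frequency.

5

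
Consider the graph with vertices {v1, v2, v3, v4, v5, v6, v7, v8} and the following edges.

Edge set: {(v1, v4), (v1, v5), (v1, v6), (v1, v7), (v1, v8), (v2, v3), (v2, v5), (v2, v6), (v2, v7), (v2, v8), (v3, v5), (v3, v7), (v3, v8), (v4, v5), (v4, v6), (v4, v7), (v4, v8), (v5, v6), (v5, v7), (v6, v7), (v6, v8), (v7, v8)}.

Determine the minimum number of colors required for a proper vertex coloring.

v1, v4, v5, v6, v7 are mutually adjacent (a clique of size 5), so at least 5 colors are needed.
A valid assignment using 5 colors: v1=yellow, v2=yellow, v3=green, v4=purple, v5=blue, v6=green, v7=red, v8=blue. Every edge joins two different colors.

5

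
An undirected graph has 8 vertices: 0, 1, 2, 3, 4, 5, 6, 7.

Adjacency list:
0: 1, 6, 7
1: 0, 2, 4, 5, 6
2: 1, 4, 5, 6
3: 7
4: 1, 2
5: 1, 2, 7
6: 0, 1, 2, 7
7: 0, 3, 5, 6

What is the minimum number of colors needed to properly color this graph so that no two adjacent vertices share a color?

3

1, 2, 4 form a triangle, so at least 3 colors are needed.
3 colors suffice: color red → {1, 7}; color blue → {0, 2, 3}; color green → {4, 5, 6}. No two adjacent vertices share a color.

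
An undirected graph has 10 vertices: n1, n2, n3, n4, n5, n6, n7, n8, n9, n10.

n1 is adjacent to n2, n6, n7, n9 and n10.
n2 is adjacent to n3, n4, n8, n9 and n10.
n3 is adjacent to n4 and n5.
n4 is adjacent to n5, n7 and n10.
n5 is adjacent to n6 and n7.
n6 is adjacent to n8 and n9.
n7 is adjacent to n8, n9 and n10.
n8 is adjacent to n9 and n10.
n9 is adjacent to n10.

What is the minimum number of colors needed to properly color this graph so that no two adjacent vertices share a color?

4

n7, n8, n9, n10 form a clique, so at least 4 colors are needed.
4 colors suffice: color 1 → {n2, n6, n7}; color 2 → {n4, n9}; color 3 → {n5, n10}; color 4 → {n1, n3, n8}. Each edge has distinct colors on its endpoints.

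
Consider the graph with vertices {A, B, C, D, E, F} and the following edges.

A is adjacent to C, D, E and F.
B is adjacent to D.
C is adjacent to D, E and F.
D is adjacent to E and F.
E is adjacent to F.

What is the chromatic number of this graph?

A, C, D, E, F form a clique, so at least 5 colors are needed.
A valid assignment using 5 colors: A=2, B=2, C=5, D=1, E=3, F=4. Every edge joins two different colors.

5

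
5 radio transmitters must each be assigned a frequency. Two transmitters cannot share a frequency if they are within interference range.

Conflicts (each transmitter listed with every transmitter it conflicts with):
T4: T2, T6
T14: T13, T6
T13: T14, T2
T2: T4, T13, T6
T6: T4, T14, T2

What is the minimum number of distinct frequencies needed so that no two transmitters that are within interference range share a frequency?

3

T4, T2, T6 pairwise conflict, so at least 3 frequencies are needed.
Using 3 frequencies: T4=3, T14=1, T13=2, T2=1, T6=2. Every pair that conflicts lands in different frequencies.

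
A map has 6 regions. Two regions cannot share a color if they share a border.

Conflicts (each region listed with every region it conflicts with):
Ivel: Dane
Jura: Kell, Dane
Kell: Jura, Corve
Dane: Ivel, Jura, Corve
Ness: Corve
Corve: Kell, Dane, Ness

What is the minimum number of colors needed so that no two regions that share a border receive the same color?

Ivel and Dane conflict, so at least 2 colors are needed.
2 colors suffice: color 1 → {Kell, Dane, Ness}; color 2 → {Ivel, Jura, Corve}. Every pair that conflicts lands in different colors.

2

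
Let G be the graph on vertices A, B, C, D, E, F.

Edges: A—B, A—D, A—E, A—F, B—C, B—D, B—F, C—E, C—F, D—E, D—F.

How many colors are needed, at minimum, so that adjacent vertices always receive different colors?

4

A, B, D, F are mutually adjacent (a clique of size 4), so at least 4 colors are needed.
4 colors suffice: color 1 → {B, E}; color 2 → {F}; color 3 → {C, D}; color 4 → {A}. No two adjacent vertices share a color.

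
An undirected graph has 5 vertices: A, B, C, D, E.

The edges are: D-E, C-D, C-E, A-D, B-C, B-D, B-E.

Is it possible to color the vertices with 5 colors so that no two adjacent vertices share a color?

The chromatic number is 4. B, C, D, E are pairwise adjacent (a clique of size 4), so at least 4 colors are needed.
4 colors suffice: A=2, B=4, C=3, D=1, E=2.
Since 5 ≥ 4, a proper 5-coloring certainly exists.

Yes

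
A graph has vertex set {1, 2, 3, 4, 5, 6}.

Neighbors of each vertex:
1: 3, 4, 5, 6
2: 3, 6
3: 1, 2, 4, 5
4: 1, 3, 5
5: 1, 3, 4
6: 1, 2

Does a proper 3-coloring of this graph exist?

No

1, 3, 4, 5 are mutually adjacent (a clique of size 4), so at least 4 colors are needed.
So 3 colors are not enough.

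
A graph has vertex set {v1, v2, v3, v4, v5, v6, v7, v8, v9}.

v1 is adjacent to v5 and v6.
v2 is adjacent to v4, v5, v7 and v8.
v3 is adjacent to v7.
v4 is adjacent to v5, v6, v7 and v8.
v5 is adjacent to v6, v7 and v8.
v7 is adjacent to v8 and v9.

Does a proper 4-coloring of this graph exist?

No

v2, v4, v5, v7, v8 are pairwise adjacent (a clique of size 5), so at least 5 colors are needed.
So 4 colors are not enough.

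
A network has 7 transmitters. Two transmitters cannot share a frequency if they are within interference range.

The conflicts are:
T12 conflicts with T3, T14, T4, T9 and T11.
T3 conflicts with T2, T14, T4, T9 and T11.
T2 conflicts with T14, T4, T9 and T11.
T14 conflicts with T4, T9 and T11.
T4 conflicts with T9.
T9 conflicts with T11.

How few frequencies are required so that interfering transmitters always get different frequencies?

5

T3, T2, T14, T4, T9 all conflict with each other, so at least 5 frequencies are needed.
5 frequencies suffice: frequency 1 → {T9}; frequency 2 → {T3}; frequency 3 → {T14}; frequency 4 → {T12, T2}; frequency 5 → {T4, T11}. No two conflicting transmitters share a frequency.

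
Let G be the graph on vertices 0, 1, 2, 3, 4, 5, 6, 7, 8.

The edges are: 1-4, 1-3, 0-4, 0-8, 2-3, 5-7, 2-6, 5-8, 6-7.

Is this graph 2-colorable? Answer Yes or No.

The cycle 3-2-6-7-5-8-0-4-1-3 has odd length 9, so it cannot be 2-colored; at least 3 colors are needed.
So 2 colors are not enough.

No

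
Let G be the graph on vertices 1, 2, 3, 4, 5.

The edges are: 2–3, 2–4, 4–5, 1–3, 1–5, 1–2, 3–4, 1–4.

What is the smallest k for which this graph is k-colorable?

4

1, 2, 3, 4 form a clique, so at least 4 colors are needed.
A valid assignment using 4 colors: 1=a, 2=c, 3=d, 4=b, 5=c. Each edge has distinct colors on its endpoints.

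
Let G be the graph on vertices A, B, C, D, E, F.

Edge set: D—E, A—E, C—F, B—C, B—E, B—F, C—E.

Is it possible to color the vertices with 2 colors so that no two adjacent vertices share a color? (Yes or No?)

No

B, C, F are pairwise adjacent, so at least 3 colors are needed.
So 2 colors are not enough.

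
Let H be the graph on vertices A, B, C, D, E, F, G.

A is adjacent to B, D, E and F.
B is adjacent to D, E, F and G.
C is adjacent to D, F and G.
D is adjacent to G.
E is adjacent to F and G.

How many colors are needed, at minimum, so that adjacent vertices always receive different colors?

4

A, B, E, F form a clique, so at least 4 colors are needed.
4 colors suffice: color red → {B, C}; color blue → {A, G}; color green → {D, E}; color yellow → {F}. No two adjacent vertices share a color.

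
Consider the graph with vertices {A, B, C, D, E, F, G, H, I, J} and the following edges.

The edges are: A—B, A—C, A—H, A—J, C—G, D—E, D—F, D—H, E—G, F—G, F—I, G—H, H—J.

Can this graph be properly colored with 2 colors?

A, H, J form a triangle, so at least 3 colors are needed.
So 2 colors are not enough.

No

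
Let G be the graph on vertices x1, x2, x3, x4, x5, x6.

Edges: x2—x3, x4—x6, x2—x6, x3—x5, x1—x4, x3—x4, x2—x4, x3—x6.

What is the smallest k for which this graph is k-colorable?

4

x2, x3, x4, x6 are mutually adjacent (a clique of size 4), so at least 4 colors are needed.
4 colors suffice: color 1 → {x4, x5}; color 2 → {x1, x3}; color 3 → {x6}; color 4 → {x2}. Each edge has distinct colors on its endpoints.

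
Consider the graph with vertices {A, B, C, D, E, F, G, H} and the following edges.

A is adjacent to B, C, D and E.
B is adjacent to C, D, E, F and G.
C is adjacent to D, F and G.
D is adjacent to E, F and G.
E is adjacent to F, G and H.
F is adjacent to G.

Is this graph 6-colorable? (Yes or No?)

The chromatic number is 5. B, C, D, F, G are mutually adjacent (a clique of size 5), so at least 5 colors are needed.
5 colors suffice: color red → {B, H}; color blue → {D}; color green → {C, E}; color yellow → {A, G}; color purple → {F}.
Since 6 ≥ 5, a proper 6-coloring certainly exists.

Yes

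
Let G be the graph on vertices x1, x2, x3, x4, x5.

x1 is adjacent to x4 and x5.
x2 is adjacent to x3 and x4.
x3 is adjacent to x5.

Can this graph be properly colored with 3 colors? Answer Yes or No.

Yes

The chromatic number is 3. The cycle x4-x1-x5-x3-x2-x4 has odd length 5, so it cannot be 2-colored; at least 3 colors are needed.
3 colors suffice: x1=blue, x2=blue, x3=green, x4=red, x5=red.
That is already a proper 3-coloring.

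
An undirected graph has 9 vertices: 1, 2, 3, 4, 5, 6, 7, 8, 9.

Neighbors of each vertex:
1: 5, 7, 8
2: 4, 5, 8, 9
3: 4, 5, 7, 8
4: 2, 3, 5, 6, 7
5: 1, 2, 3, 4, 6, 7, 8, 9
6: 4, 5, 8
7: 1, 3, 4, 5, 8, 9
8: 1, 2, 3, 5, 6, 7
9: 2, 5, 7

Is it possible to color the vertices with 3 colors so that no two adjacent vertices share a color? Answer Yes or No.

No

1, 5, 7, 8 are mutually adjacent (a clique of size 4), so at least 4 colors are needed.
So 3 colors are not enough.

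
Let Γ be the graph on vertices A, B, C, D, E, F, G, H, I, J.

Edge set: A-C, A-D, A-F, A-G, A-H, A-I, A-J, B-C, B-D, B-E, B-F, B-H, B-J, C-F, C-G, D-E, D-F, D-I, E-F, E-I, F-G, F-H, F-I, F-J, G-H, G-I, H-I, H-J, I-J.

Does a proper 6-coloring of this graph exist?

Yes

The chromatic number is 5. A, F, H, I, J form a clique, so at least 5 colors are needed.
5 colors suffice: A=blue, B=blue, C=green, D=yellow, E=purple, F=red, G=purple, H=yellow, I=green, J=purple.
Since 6 ≥ 5, a proper 6-coloring certainly exists.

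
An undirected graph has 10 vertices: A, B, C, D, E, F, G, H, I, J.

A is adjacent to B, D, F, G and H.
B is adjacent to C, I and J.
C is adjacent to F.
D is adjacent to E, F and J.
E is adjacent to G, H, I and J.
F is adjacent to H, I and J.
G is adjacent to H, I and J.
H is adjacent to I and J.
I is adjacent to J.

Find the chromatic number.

5

E, G, H, I, J form a clique, so at least 5 colors are needed.
5 colors suffice: color red → {A, C, J}; color blue → {D, I}; color green → {B, H}; color yellow → {F, G}; color purple → {E}. Every edge joins two different colors.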